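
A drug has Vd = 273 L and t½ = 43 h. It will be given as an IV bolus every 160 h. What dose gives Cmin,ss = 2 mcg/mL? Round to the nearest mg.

τ/t½ = 160/43 ≈ 3.7209, so f = (1/2)^(160/43) ≈ 0.075838.
Cmin,ss = (D/Vd)·f/(1−f), so D = Cmin,ss·Vd·(1−f)/f.
D = 2 × 273 × (1−f)/f ≈ 2 × 273 × 12.18600 ≈ 6653.56 mg.

6654 mg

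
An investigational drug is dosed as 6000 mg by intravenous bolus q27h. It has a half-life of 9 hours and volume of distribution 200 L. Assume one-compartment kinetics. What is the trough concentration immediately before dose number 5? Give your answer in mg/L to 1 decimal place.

f = (1/2)^(τ/t½) = (1/2)^(27/9) ≈ 0.1250.
C₀ = D/Vd = 6000/200 ≈ 30.000 mg/L.
Before the 5th dose, 4 doses have been given. Superposition: Cmin = C₀·(f + f² + … + f^4).
≈ 30.000 × (0.1250 + 0.0156 + 0.0020 + 0.0002) ≈ 30.000 × 0.1428 ≈ 4.284 mg/L.

4.3 mg/L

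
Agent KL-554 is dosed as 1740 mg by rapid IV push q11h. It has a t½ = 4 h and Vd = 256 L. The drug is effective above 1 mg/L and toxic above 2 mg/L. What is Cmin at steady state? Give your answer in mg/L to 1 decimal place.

1.2 mg/L

τ/t½ = 11/4 ≈ 2.75, so fraction remaining f = (1/2)^(11/4) ≈ 0.1487.
At steady state, accumulation factor R = 1/(1 − e^(−kτ)) ≈ 1.1747.
Each bolus raises the concentration by D/Vd = 1740/256 ≈ 6.797 mg/L.
Steady-state peak Cmax,ss = C₀·R ≈ 6.797 × 1.1747 ≈ 7.984 mg/L.
One interval later, Cmin,ss = Cmax,ss·e^(−kτ) ≈ 7.984 × 0.1487 ≈ 1.187 mg/L.
Trough 1.2 mg/L vs MEC 1 mg/L: adequate.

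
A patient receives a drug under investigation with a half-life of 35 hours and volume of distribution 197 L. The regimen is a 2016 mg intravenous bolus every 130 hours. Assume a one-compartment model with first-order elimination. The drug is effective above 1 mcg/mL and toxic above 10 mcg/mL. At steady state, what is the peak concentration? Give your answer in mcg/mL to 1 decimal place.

11.1 mcg/mL

Over one 130-h interval, 130/35 ≈ 3.7143 half-lives elapse, leaving f ≈ 0.0762 of each dose.
At steady state, accumulation factor R = 1/(1 − e^(−kτ)) ≈ 1.0825.
Each bolus raises the concentration by D/Vd = 2016/197 ≈ 10.234 mcg/mL.
Steady-state peak Cmax,ss = C₀·R ≈ 10.234 × 1.0825 ≈ 11.078 mcg/mL.
Peak 11.1 mcg/mL vs MTC 10 mcg/mL: exceeds toxic threshold.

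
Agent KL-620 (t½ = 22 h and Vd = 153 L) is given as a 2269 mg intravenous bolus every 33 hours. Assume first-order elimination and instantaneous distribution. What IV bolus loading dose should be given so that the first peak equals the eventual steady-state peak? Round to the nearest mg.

f = (1/2)^(33/22) ≈ 0.353553; accumulation ratio R = 1/(1−f) ≈ 1.54692.
Loading dose to hit Cmax,ss on first dose: D_load = D_maint·R ≈ 2269 × 1.54692 ≈ 3509.96 mg.

3510 mg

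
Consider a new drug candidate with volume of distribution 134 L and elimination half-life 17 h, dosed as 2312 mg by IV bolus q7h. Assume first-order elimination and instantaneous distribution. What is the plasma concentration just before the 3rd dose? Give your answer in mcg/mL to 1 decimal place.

22.7 mcg/mL

f = (1/2)^(τ/t½) = (1/2)^(7/17) ≈ 0.7517.
C₀ = D/Vd = 2312/134 ≈ 17.254 mcg/mL.
Before the 3rd dose, 2 doses have been given. Superposition: Cmin = C₀·(f + f²).
≈ 17.254 × (0.7517 + 0.5651) ≈ 17.254 × 1.3168 ≈ 22.720 mcg/mL.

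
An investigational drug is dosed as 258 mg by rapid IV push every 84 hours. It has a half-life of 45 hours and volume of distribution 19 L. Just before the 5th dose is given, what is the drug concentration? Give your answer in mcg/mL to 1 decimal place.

f = (1/2)^(τ/t½) = (1/2)^(84/45) ≈ 0.2742.
C₀ = D/Vd = 258/19 ≈ 13.579 mcg/mL.
Before the 5th dose, 4 doses have been given. Superposition: Cmin = C₀·(f + f² + … + f^4).
≈ 13.579 × (0.2742 + 0.0752 + 0.0206 + 0.0057) ≈ 13.579 × 0.3757 ≈ 5.102 mcg/mL.

5.1 mcg/mL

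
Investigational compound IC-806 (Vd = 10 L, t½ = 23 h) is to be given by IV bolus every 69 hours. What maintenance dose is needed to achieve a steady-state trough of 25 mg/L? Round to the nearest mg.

τ/t½ = 69/23 ≈ 3, so f = (1/2)^(69/23) ≈ 0.125000.
Cmin,ss = (D/Vd)·f/(1−f), so D = Cmin,ss·Vd·(1−f)/f.
D = 25 × 10 × (1−f)/f ≈ 25 × 10 × 7.00000 ≈ 1750.00 mg.

1750 mg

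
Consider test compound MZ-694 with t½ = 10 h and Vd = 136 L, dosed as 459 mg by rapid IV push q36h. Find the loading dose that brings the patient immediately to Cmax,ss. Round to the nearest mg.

500 mg

f = (1/2)^(36/10) ≈ 0.082469; accumulation ratio R = 1/(1−f) ≈ 1.08988.
Loading dose to hit Cmax,ss on first dose: D_load = D_maint·R ≈ 459 × 1.08988 ≈ 500.25 mg.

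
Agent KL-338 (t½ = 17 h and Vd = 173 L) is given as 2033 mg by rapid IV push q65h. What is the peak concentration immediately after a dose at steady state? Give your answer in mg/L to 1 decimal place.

12.6 mg/L

τ/t½ = 65/17 ≈ 3.8235, so fraction remaining f = (1/2)^(65/17) ≈ 0.0706.
At steady state, accumulation factor R = 1/(1 − e^(−kτ)) ≈ 1.0760.
Single-dose peak C₀ = D/Vd = 2033/173 ≈ 11.751 mg/L.
Steady-state peak Cmax,ss = C₀·R ≈ 11.751 × 1.0760 ≈ 12.644 mg/L.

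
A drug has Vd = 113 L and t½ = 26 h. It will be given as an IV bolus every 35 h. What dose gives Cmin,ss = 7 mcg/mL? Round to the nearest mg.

τ/t½ = 35/26 ≈ 1.3462, so f = (1/2)^(35/26) ≈ 0.393339.
Cmin,ss = (D/Vd)·f/(1−f), so D = Cmin,ss·Vd·(1−f)/f.
D = 7 × 113 × (1−f)/f ≈ 7 × 113 × 1.54234 ≈ 1219.99 mg.

1220 mg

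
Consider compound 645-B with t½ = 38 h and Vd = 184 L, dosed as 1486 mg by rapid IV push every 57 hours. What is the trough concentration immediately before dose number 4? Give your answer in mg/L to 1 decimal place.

4.2 mg/L

f = (1/2)^(τ/t½) = (1/2)^(57/38) ≈ 0.3536.
C₀ = D/Vd = 1486/184 ≈ 8.076 mg/L.
Before the 4th dose, 3 doses have been given. Superposition: Cmin = C₀·(f + f² + … + f^3).
≈ 8.076 × (0.3536 + 0.1250 + 0.0442) ≈ 8.076 × 0.5228 ≈ 4.222 mg/L.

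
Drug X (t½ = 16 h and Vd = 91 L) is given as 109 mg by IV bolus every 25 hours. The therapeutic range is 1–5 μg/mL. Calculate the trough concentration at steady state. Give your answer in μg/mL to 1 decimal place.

Over one 25-h interval, 25/16 ≈ 1.5625 half-lives elapse, leaving f ≈ 0.3386 of each dose.
Single-dose peak C₀ = D/Vd = 109/91 ≈ 1.198 μg/mL.
Steady-state trough Cmin,ss = C₀·f/(1−f) ≈ 1.198 × 0.3386/0.6614 ≈ 0.613 μg/mL.
Trough 0.6 μg/mL vs MEC 1 μg/mL: subtherapeutic.

0.6 μg/mL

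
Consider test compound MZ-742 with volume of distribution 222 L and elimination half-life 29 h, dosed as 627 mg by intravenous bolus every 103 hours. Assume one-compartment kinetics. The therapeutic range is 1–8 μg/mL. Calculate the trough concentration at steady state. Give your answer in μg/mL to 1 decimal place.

0.3 μg/mL

τ/t½ = 103/29 ≈ 3.5517, so fraction remaining f = (1/2)^(103/29) ≈ 0.0853.
Each bolus raises the concentration by D/Vd = 627/222 ≈ 2.824 μg/mL.
Steady-state trough Cmin,ss = C₀·f/(1−f) ≈ 2.824 × 0.0853/0.9147 ≈ 0.263 μg/mL.
Trough 0.3 μg/mL vs MEC 1 μg/mL: subtherapeutic.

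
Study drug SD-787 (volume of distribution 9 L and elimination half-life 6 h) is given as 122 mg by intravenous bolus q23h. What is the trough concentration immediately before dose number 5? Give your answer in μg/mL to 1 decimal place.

1.0 μg/mL

f = (1/2)^(τ/t½) = (1/2)^(23/6) ≈ 0.0702.
C₀ = D/Vd = 122/9 ≈ 13.556 μg/mL.
Before the 5th dose, 4 doses have been given. Superposition: Cmin = C₀·(f + f² + … + f^4).
≈ 13.556 × (0.0702 + 0.0049 + 0.0003 + 0.0000) ≈ 13.556 × 0.0754 ≈ 1.022 μg/mL.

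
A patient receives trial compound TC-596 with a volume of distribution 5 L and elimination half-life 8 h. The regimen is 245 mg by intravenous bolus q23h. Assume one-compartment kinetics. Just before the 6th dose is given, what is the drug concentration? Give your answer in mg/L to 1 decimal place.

f = (1/2)^(τ/t½) = (1/2)^(23/8) ≈ 0.1363.
C₀ = D/Vd = 245/5 ≈ 49.000 mg/L.
Before the 6th dose, 5 doses have been given. Superposition: Cmin = C₀·(f + f² + … + f^5).
≈ 49.000 × (0.1363 + 0.0186 + 0.0025 + 0.0003 + 0.0000) ≈ 49.000 × 0.1577 ≈ 7.727 mg/L.

7.7 mg/L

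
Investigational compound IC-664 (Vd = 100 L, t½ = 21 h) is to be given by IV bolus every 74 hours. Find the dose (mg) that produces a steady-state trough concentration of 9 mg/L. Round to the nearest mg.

τ/t½ = 74/21 ≈ 3.5238, so f = (1/2)^(74/21) ≈ 0.086942.
Cmin,ss = (D/Vd)·f/(1−f), so D = Cmin,ss·Vd·(1−f)/f.
D = 9 × 100 × (1−f)/f ≈ 9 × 100 × 10.50192 ≈ 9451.73 mg.

9452 mg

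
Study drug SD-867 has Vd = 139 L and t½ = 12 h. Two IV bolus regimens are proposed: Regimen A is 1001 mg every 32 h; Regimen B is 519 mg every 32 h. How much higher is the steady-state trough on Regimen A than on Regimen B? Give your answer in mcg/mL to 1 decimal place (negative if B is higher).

Regimen A: f = (1/2)^(32/12) ≈ 0.1575; Cmin,ss = (1001/139)·f/(1−f) ≈ 1.346 mcg/mL.
Regimen B: f = (1/2)^(32/12) ≈ 0.1575; Cmin,ss = (519/139)·f/(1−f) ≈ 0.698 mcg/mL.
Difference ≈ 1.346 − 0.698 ≈ 0.648 mcg/mL.

0.6 mcg/mL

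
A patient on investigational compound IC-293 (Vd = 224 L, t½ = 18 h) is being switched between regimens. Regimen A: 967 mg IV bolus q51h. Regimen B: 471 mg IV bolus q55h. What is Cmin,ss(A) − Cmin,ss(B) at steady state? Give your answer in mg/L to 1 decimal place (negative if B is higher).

Regimen A: f = (1/2)^(51/18) ≈ 0.1403; Cmin,ss = (967/224)·f/(1−f) ≈ 0.705 mg/L.
Regimen B: f = (1/2)^(55/18) ≈ 0.1203; Cmin,ss = (471/224)·f/(1−f) ≈ 0.288 mg/L.
Difference ≈ 0.705 − 0.288 ≈ 0.417 mg/L.

0.4 mg/L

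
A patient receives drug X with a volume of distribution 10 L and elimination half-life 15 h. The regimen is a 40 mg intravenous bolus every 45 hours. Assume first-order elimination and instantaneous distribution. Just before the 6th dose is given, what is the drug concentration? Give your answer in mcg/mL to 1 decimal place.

f = (1/2)^(τ/t½) = (1/2)^(45/15) ≈ 0.1250.
C₀ = D/Vd = 40/10 ≈ 4.000 mcg/mL.
Before the 6th dose, 5 doses have been given. Superposition: Cmin = C₀·(f + f² + … + f^5).
≈ 4.000 × (0.1250 + 0.0156 + 0.0020 + 0.0002 + 0.0000) ≈ 4.000 × 0.1428 ≈ 0.571 mcg/mL.

0.6 mcg/mL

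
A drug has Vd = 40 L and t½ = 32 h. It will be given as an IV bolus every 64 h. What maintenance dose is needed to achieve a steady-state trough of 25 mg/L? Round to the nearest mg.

3000 mg

τ/t½ = 64/32 ≈ 2, so f = (1/2)^(64/32) ≈ 0.250000.
Cmin,ss = (D/Vd)·f/(1−f), so D = Cmin,ss·Vd·(1−f)/f.
D = 25 × 40 × (1−f)/f ≈ 25 × 40 × 3.00000 ≈ 3000.00 mg.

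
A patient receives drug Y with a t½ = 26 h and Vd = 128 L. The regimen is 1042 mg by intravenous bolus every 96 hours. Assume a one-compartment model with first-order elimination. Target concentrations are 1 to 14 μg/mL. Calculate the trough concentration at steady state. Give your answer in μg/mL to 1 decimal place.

0.7 μg/mL

τ/t½ = 96/26 ≈ 3.6923, so fraction remaining f = (1/2)^(96/26) ≈ 0.0774.
Accumulation ratio R = 1/(1 − f) ≈ 1/0.9226 ≈ 1.0839.
Each bolus raises the concentration by D/Vd = 1042/128 ≈ 8.141 μg/mL.
Steady-state peak Cmax,ss = C₀·R ≈ 8.141 × 1.0839 ≈ 8.824 μg/mL.
One interval later, Cmin,ss = Cmax,ss·e^(−kτ) ≈ 8.824 × 0.0774 ≈ 0.683 μg/mL.
Trough 0.7 μg/mL vs MEC 1 μg/mL: subtherapeutic.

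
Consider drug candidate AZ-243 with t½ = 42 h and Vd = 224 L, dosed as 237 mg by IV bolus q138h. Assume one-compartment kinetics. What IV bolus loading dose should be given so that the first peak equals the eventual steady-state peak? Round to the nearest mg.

264 mg

f = (1/2)^(138/42) ≈ 0.102542; accumulation ratio R = 1/(1−f) ≈ 1.11426.
Loading dose to hit Cmax,ss on first dose: D_load = D_maint·R ≈ 237 × 1.11426 ≈ 264.08 mg.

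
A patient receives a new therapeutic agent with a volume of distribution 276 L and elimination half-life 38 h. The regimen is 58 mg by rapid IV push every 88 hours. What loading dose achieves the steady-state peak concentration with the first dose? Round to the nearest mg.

f = (1/2)^(88/38) ≈ 0.200853; accumulation ratio R = 1/(1−f) ≈ 1.25133.
Loading dose to hit Cmax,ss on first dose: D_load = D_maint·R ≈ 58 × 1.25133 ≈ 72.58 mg.

73 mg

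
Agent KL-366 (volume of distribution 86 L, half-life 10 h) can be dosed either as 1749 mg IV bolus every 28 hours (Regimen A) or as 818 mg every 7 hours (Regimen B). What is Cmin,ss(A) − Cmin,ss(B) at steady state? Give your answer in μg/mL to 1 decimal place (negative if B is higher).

-11.8 μg/mL

Regimen A: f = (1/2)^(28/10) ≈ 0.1436; Cmin,ss = (1749/86)·f/(1−f) ≈ 3.410 μg/mL.
Regimen B: f = (1/2)^(7/10) ≈ 0.6156; Cmin,ss = (818/86)·f/(1−f) ≈ 15.232 μg/mL.
Difference ≈ 3.410 − 15.232 ≈ -11.822 μg/mL.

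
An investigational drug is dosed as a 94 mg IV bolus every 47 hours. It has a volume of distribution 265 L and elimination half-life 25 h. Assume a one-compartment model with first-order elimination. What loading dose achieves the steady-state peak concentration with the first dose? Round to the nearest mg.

129 mg

f = (1/2)^(47/25) ≈ 0.271684; accumulation ratio R = 1/(1−f) ≈ 1.37303.
Loading dose to hit Cmax,ss on first dose: D_load = D_maint·R ≈ 94 × 1.37303 ≈ 129.06 mg.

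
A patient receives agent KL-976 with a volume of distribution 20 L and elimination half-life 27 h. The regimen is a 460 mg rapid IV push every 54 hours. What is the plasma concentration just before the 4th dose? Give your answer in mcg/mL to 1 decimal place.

f = (1/2)^(τ/t½) = (1/2)^(54/27) ≈ 0.2500.
C₀ = D/Vd = 460/20 ≈ 23.000 mcg/mL.
Before the 4th dose, 3 doses have been given. Superposition: Cmin = C₀·(f + f² + … + f^3).
≈ 23.000 × (0.2500 + 0.0625 + 0.0156) ≈ 23.000 × 0.3281 ≈ 7.546 mcg/mL.

7.5 mcg/mL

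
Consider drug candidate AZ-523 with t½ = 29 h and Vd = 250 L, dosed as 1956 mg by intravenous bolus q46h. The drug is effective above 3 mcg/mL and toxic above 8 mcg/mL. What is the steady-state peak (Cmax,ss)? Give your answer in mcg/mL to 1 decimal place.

k = ln2/t½ = ln2/29 ≈ 0.023902 h⁻¹; fraction remaining f = e^(−kτ) = e^(−0.023902×46) ≈ 0.3330.
At steady state, accumulation factor R = 1/(1 − e^(−kτ)) ≈ 1.4993.
Single-dose peak C₀ = D/Vd = 1956/250 ≈ 7.824 mcg/mL.
Steady-state peak Cmax,ss = C₀·R ≈ 7.824 × 1.4993 ≈ 11.731 mcg/mL.
Peak 11.7 mcg/mL vs MTC 8 mcg/mL: exceeds toxic threshold.

11.7 mcg/mL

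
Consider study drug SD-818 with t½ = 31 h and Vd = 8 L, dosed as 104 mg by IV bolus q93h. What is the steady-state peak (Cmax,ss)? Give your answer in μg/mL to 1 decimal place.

τ = 93 h = 3 half-lives, so f = (1/2)^3 = 0.125.
At steady state, R = 1/(1 − 0.125) = 8/7.
Single-dose peak C₀ = D/Vd = 104/8 = 13 μg/mL.
Steady-state peak Cmax,ss = C₀·R = 13 × 8/7 ≈ 14.857 μg/mL.

14.9 μg/mL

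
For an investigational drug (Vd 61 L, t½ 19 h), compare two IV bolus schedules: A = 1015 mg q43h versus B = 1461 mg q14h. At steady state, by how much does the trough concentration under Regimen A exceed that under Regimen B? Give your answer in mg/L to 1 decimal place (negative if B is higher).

Regimen A: f = (1/2)^(43/19) ≈ 0.2083; Cmin,ss = (1015/61)·f/(1−f) ≈ 4.378 mg/L.
Regimen B: f = (1/2)^(14/19) ≈ 0.6001; Cmin,ss = (1461/61)·f/(1−f) ≈ 35.941 mg/L.
Difference ≈ 4.378 − 35.941 ≈ -31.563 mg/L.

-31.6 mg/L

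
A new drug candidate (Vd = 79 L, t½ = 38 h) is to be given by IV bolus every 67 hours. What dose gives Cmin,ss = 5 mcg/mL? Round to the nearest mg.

τ/t½ = 67/38 ≈ 1.7632, so f = (1/2)^(67/38) ≈ 0.294603.
Cmin,ss = (D/Vd)·f/(1−f), so D = Cmin,ss·Vd·(1−f)/f.
D = 5 × 79 × (1−f)/f ≈ 5 × 79 × 2.39440 ≈ 945.79 mg.

946 mg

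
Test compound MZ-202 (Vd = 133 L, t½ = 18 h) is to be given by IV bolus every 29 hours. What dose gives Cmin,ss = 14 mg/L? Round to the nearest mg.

3826 mg

τ/t½ = 29/18 ≈ 1.6111, so f = (1/2)^(29/18) ≈ 0.327346.
Cmin,ss = (D/Vd)·f/(1−f), so D = Cmin,ss·Vd·(1−f)/f.
D = 14 × 133 × (1−f)/f ≈ 14 × 133 × 2.05487 ≈ 3826.17 mg.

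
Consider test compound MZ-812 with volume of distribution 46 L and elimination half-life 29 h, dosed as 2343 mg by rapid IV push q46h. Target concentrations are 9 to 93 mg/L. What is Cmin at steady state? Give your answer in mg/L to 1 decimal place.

τ/t½ = 46/29 ≈ 1.5862, so fraction remaining f = (1/2)^(46/29) ≈ 0.3330.
Single-dose peak C₀ = D/Vd = 2343/46 ≈ 50.935 mg/L.
Steady-state trough Cmin,ss = C₀·f/(1−f) ≈ 50.935 × 0.3330/0.6670 ≈ 25.429 mg/L.
Trough 25.4 mg/L vs MEC 9 mg/L: adequate.

25.4 mg/L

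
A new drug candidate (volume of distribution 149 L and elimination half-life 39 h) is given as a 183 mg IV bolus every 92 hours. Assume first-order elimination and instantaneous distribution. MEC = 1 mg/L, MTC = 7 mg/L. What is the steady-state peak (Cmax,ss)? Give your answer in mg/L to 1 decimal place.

1.5 mg/L

Over one 92-h interval, 92/39 ≈ 2.359 half-lives elapse, leaving f ≈ 0.1949 of each dose.
At steady state, accumulation factor R = 1/(1 − e^(−kτ)) ≈ 1.2421.
Each bolus raises the concentration by D/Vd = 183/149 ≈ 1.228 mg/L.
Steady-state peak Cmax,ss = C₀·R ≈ 1.228 × 1.2421 ≈ 1.525 mg/L.
Peak 1.5 mg/L vs MTC 7 mg/L: below toxic threshold.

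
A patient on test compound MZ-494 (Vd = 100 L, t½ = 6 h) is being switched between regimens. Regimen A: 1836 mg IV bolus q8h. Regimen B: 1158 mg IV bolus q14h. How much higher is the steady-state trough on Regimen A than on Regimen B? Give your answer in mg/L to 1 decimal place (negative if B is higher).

Regimen A: f = (1/2)^(8/6) ≈ 0.3969; Cmin,ss = (1836/100)·f/(1−f) ≈ 12.083 mg/L.
Regimen B: f = (1/2)^(14/6) ≈ 0.1984; Cmin,ss = (1158/100)·f/(1−f) ≈ 2.866 mg/L.
Difference ≈ 12.083 − 2.866 ≈ 9.217 mg/L.

9.2 mg/L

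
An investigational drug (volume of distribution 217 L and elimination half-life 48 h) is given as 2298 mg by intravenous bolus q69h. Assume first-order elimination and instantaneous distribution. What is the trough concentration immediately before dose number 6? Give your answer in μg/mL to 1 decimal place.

6.2 μg/mL

f = (1/2)^(τ/t½) = (1/2)^(69/48) ≈ 0.3692.
C₀ = D/Vd = 2298/217 ≈ 10.590 μg/mL.
Before the 6th dose, 5 doses have been given. Superposition: Cmin = C₀·(f + f² + … + f^5).
≈ 10.590 × (0.3692 + 0.1363 + 0.0503 + 0.0186 + 0.0069) ≈ 10.590 × 0.5813 ≈ 6.156 μg/mL.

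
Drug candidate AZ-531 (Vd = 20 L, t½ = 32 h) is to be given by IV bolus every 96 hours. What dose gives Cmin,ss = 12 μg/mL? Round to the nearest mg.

1680 mg

τ/t½ = 96/32 ≈ 3, so f = (1/2)^(96/32) ≈ 0.125000.
Cmin,ss = (D/Vd)·f/(1−f), so D = Cmin,ss·Vd·(1−f)/f.
D = 12 × 20 × (1−f)/f ≈ 12 × 20 × 7.00000 ≈ 1680.00 mg.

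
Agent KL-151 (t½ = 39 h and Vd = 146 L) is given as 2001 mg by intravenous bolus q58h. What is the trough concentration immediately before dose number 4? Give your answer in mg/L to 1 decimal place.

7.3 mg/L

f = (1/2)^(τ/t½) = (1/2)^(58/39) ≈ 0.3567.
C₀ = D/Vd = 2001/146 ≈ 13.705 mg/L.
Before the 4th dose, 3 doses have been given. Superposition: Cmin = C₀·(f + f² + … + f^3).
≈ 13.705 × (0.3567 + 0.1272 + 0.0454) ≈ 13.705 × 0.5293 ≈ 7.254 mg/L.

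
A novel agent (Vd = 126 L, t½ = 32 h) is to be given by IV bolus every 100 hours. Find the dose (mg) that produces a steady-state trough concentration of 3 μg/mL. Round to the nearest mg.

τ/t½ = 100/32 ≈ 3.125, so f = (1/2)^(100/32) ≈ 0.114626.
Cmin,ss = (D/Vd)·f/(1−f), so D = Cmin,ss·Vd·(1−f)/f.
D = 3 × 126 × (1−f)/f ≈ 3 × 126 × 7.72402 ≈ 2919.68 mg.

2920 mg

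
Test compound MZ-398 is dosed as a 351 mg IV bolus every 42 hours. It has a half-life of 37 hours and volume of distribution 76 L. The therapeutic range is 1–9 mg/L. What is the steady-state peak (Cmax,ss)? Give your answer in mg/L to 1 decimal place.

8.5 mg/L

k = ln2/t½ = ln2/37 ≈ 0.018734 h⁻¹; fraction remaining f = e^(−kτ) = e^(−0.018734×42) ≈ 0.4553.
Accumulation ratio R = 1/(1 − f) ≈ 1/0.5447 ≈ 1.8359.
Each bolus raises the concentration by D/Vd = 351/76 ≈ 4.618 mg/L.
Steady-state peak Cmax,ss = C₀·R ≈ 4.618 × 1.8359 ≈ 8.478 mg/L.
Peak 8.5 mg/L vs MTC 9 mg/L: below toxic threshold.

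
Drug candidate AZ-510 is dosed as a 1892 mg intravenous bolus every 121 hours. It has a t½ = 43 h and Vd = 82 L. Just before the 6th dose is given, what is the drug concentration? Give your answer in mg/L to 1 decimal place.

f = (1/2)^(τ/t½) = (1/2)^(121/43) ≈ 0.1422.
C₀ = D/Vd = 1892/82 ≈ 23.073 mg/L.
Before the 6th dose, 5 doses have been given. Superposition: Cmin = C₀·(f + f² + … + f^5).
≈ 23.073 × (0.1422 + 0.0202 + 0.0029 + 0.0004 + 0.0001) ≈ 23.073 × 0.1658 ≈ 3.826 mg/L.

3.8 mg/L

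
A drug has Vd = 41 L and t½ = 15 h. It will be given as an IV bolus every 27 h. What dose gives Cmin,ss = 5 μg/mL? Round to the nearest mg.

τ/t½ = 27/15 ≈ 1.8, so f = (1/2)^(27/15) ≈ 0.287175.
Cmin,ss = (D/Vd)·f/(1−f), so D = Cmin,ss·Vd·(1−f)/f.
D = 5 × 41 × (1−f)/f ≈ 5 × 41 × 2.48220 ≈ 508.85 mg.

509 mg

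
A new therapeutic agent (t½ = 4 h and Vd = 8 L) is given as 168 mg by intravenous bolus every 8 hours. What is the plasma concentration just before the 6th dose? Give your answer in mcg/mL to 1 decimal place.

f = (1/2)^(τ/t½) = (1/2)^(8/4) ≈ 0.2500.
C₀ = D/Vd = 168/8 ≈ 21.000 mcg/mL.
Before the 6th dose, 5 doses have been given. Superposition: Cmin = C₀·(f + f² + … + f^5).
≈ 21.000 × (0.2500 + 0.0625 + 0.0156 + 0.0039 + 0.0010) ≈ 21.000 × 0.3330 ≈ 6.993 mcg/mL.

7.0 mcg/mL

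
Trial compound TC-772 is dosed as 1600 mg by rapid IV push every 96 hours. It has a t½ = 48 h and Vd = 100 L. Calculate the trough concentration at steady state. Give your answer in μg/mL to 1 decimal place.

5.3 μg/mL

τ = 96 h = 2 half-lives, so f = (1/2)^2 = 0.25.
At steady state, R = 1/(1 − 0.25) = 4/3.
Single-dose peak C₀ = D/Vd = 1600/100 = 16 μg/mL.
Steady-state peak Cmax,ss = C₀·R = 16 × 4/3 ≈ 21.333 μg/mL.
Steady-state trough Cmin,ss = Cmax,ss·f ≈ 21.333 × 0.25 ≈ 5.333 μg/mL.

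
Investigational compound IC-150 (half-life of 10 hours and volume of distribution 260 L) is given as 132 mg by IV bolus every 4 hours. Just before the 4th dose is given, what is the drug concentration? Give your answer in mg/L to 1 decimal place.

f = (1/2)^(τ/t½) = (1/2)^(4/10) ≈ 0.7579.
C₀ = D/Vd = 132/260 ≈ 0.508 mg/L.
Before the 4th dose, 3 doses have been given. Superposition: Cmin = C₀·(f + f² + … + f^3).
≈ 0.508 × (0.7579 + 0.5744 + 0.4353) ≈ 0.508 × 1.7676 ≈ 0.898 mg/L.

0.9 mg/L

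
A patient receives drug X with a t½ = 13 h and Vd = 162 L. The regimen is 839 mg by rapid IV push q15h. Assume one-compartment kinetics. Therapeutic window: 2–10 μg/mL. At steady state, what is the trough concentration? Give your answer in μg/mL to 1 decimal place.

τ/t½ = 15/13 ≈ 1.1538, so fraction remaining f = (1/2)^(15/13) ≈ 0.4494.
Single-dose peak C₀ = D/Vd = 839/162 ≈ 5.179 μg/mL.
Steady-state trough Cmin,ss = C₀·f/(1−f) ≈ 5.179 × 0.4494/0.5506 ≈ 4.227 μg/mL.
Trough 4.2 μg/mL vs MEC 2 μg/mL: adequate.

4.2 μg/mL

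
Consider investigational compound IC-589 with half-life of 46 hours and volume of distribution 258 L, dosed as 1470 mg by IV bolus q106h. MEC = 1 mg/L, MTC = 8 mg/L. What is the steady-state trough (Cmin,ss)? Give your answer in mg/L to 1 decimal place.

1.4 mg/L

Over one 106-h interval, 106/46 ≈ 2.3043 half-lives elapse, leaving f ≈ 0.2025 of each dose.
Accumulation ratio R = 1/(1 − f) ≈ 1/0.7975 ≈ 1.2539.
Single-dose peak C₀ = D/Vd = 1470/258 ≈ 5.698 mg/L.
Steady-state peak Cmax,ss = C₀·R ≈ 5.698 × 1.2539 ≈ 7.145 mg/L.
One interval later, Cmin,ss = Cmax,ss·e^(−kτ) ≈ 7.145 × 0.2025 ≈ 1.447 mg/L.
Trough 1.4 mg/L vs MEC 1 mg/L: adequate.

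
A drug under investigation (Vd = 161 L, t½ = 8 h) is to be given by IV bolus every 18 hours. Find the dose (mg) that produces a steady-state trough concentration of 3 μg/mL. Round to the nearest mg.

1815 mg

τ/t½ = 18/8 ≈ 2.25, so f = (1/2)^(18/8) ≈ 0.210224.
Cmin,ss = (D/Vd)·f/(1−f), so D = Cmin,ss·Vd·(1−f)/f.
D = 3 × 161 × (1−f)/f ≈ 3 × 161 × 3.75683 ≈ 1814.55 mg.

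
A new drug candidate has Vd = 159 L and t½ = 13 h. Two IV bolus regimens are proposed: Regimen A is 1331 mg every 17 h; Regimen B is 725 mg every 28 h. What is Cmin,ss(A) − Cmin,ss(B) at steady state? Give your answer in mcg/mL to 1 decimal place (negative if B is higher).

4.4 mcg/mL

Regimen A: f = (1/2)^(17/13) ≈ 0.4040; Cmin,ss = (1331/159)·f/(1−f) ≈ 5.674 mcg/mL.
Regimen B: f = (1/2)^(28/13) ≈ 0.2247; Cmin,ss = (725/159)·f/(1−f) ≈ 1.322 mcg/mL.
Difference ≈ 5.674 − 1.322 ≈ 4.352 mcg/mL.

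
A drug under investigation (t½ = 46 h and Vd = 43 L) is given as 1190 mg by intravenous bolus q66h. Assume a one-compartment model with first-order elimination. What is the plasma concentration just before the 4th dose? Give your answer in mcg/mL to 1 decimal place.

15.4 mcg/mL

f = (1/2)^(τ/t½) = (1/2)^(66/46) ≈ 0.3699.
C₀ = D/Vd = 1190/43 ≈ 27.674 mcg/mL.
Before the 4th dose, 3 doses have been given. Superposition: Cmin = C₀·(f + f² + … + f^3).
≈ 27.674 × (0.3699 + 0.1368 + 0.0506) ≈ 27.674 × 0.5573 ≈ 15.423 mcg/mL.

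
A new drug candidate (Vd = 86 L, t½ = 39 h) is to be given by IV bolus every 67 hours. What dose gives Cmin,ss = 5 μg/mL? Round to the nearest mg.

τ/t½ = 67/39 ≈ 1.7179, so f = (1/2)^(67/39) ≈ 0.303981.
Cmin,ss = (D/Vd)·f/(1−f), so D = Cmin,ss·Vd·(1−f)/f.
D = 5 × 86 × (1−f)/f ≈ 5 × 86 × 2.28968 ≈ 984.56 mg.

985 mg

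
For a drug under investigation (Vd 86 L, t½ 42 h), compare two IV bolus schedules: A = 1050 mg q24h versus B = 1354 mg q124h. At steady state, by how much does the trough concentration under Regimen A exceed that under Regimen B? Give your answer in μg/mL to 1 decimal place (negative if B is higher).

22.8 μg/mL

Regimen A: f = (1/2)^(24/42) ≈ 0.6730; Cmin,ss = (1050/86)·f/(1−f) ≈ 25.128 μg/mL.
Regimen B: f = (1/2)^(124/42) ≈ 0.1292; Cmin,ss = (1354/86)·f/(1−f) ≈ 2.336 μg/mL.
Difference ≈ 25.128 − 2.336 ≈ 22.792 μg/mL.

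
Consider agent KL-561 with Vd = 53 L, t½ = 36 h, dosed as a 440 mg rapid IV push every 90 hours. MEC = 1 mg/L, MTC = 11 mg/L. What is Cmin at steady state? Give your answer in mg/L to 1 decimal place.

k = ln2/t½ = ln2/36 ≈ 0.019254 h⁻¹; fraction remaining f = e^(−kτ) = e^(−0.019254×90) ≈ 0.1768.
At steady state, accumulation factor R = 1/(1 − e^(−kτ)) ≈ 1.2148.
Single-dose peak C₀ = D/Vd = 440/53 ≈ 8.302 mg/L.
Steady-state peak Cmax,ss = C₀·R ≈ 8.302 × 1.2148 ≈ 10.085 mg/L.
One interval later, Cmin,ss = Cmax,ss·e^(−kτ) ≈ 10.085 × 0.1768 ≈ 1.783 mg/L.
Trough 1.8 mg/L vs MEC 1 mg/L: adequate.

1.8 mg/L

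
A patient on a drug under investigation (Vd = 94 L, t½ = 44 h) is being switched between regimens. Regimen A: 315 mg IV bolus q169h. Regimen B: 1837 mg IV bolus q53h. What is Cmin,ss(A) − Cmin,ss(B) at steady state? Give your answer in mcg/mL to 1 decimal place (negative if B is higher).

-14.7 mcg/mL

Regimen A: f = (1/2)^(169/44) ≈ 0.0698; Cmin,ss = (315/94)·f/(1−f) ≈ 0.251 mcg/mL.
Regimen B: f = (1/2)^(53/44) ≈ 0.4339; Cmin,ss = (1837/94)·f/(1−f) ≈ 14.979 mcg/mL.
Difference ≈ 0.251 − 14.979 ≈ -14.728 mcg/mL.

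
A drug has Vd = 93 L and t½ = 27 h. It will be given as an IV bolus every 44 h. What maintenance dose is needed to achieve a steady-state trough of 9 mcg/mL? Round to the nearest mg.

τ/t½ = 44/27 ≈ 1.6296, so f = (1/2)^(44/27) ≈ 0.323171.
Cmin,ss = (D/Vd)·f/(1−f), so D = Cmin,ss·Vd·(1−f)/f.
D = 9 × 93 × (1−f)/f ≈ 9 × 93 × 2.09434 ≈ 1752.96 mg.

1753 mg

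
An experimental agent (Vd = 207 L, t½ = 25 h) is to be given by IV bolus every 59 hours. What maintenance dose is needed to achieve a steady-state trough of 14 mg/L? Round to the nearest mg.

τ/t½ = 59/25 ≈ 2.36, so f = (1/2)^(59/25) ≈ 0.194791.
Cmin,ss = (D/Vd)·f/(1−f), so D = Cmin,ss·Vd·(1−f)/f.
D = 14 × 207 × (1−f)/f ≈ 14 × 207 × 4.13371 ≈ 11979.49 mg.

11979 mg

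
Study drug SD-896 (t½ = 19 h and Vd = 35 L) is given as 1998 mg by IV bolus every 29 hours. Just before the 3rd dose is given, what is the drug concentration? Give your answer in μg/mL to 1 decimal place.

f = (1/2)^(τ/t½) = (1/2)^(29/19) ≈ 0.3472.
C₀ = D/Vd = 1998/35 ≈ 57.086 μg/mL.
Before the 3rd dose, 2 doses have been given. Superposition: Cmin = C₀·(f + f²).
≈ 57.086 × (0.3472 + 0.1205) ≈ 57.086 × 0.4677 ≈ 26.699 μg/mL.

26.7 μg/mL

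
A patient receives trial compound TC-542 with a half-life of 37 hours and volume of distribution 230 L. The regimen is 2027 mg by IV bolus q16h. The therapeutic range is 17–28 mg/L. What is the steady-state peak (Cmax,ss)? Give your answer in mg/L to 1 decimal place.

34.0 mg/L

k = ln2/t½ = ln2/37 ≈ 0.018734 h⁻¹; fraction remaining f = e^(−kτ) = e^(−0.018734×16) ≈ 0.7410.
At steady state, accumulation factor R = 1/(1 − e^(−kτ)) ≈ 3.8610.
Each bolus raises the concentration by D/Vd = 2027/230 ≈ 8.813 mg/L.
Steady-state peak Cmax,ss = C₀·R ≈ 8.813 × 3.8610 ≈ 34.027 mg/L.
Peak 34.0 mg/L vs MTC 28 mg/L: exceeds toxic threshold.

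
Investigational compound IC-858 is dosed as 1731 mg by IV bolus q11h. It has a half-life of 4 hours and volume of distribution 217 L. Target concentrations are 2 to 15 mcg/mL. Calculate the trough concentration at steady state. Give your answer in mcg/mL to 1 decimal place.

k = ln2/t½ = ln2/4 ≈ 0.173287 h⁻¹; fraction remaining f = e^(−kτ) = e^(−0.173287×11) ≈ 0.1487.
Single-dose peak C₀ = D/Vd = 1731/217 ≈ 7.977 mcg/mL.
Steady-state trough Cmin,ss = C₀·f/(1−f) ≈ 7.977 × 0.1487/0.8513 ≈ 1.393 mcg/mL.
Trough 1.4 mcg/mL vs MEC 2 mcg/mL: subtherapeutic.

1.4 mcg/mL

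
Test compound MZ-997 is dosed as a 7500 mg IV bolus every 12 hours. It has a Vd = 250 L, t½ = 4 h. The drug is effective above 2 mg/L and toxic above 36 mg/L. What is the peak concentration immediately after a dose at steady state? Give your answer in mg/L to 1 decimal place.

34.3 mg/L

The dosing interval is 3 half-lives, so f = 2^(−3) = 0.125.
Accumulation ratio R = 1/(1 − f) = 1/0.875 = 8/7.
Single-dose peak C₀ = D/Vd = 7500/250 = 30 mg/L.
Steady-state peak Cmax,ss = C₀·R = 30 × 8/7 ≈ 34.286 mg/L.
Peak 34.3 mg/L vs MTC 36 mg/L: below toxic threshold.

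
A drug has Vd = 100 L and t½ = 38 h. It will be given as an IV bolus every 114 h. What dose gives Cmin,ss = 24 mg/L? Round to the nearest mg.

16800 mg

τ/t½ = 114/38 ≈ 3, so f = (1/2)^(114/38) ≈ 0.125000.
Cmin,ss = (D/Vd)·f/(1−f), so D = Cmin,ss·Vd·(1−f)/f.
D = 24 × 100 × (1−f)/f ≈ 24 × 100 × 7.00000 ≈ 16800.00 mg.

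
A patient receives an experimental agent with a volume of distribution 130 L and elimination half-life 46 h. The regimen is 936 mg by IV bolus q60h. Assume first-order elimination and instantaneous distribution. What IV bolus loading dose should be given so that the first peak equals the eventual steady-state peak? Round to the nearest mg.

f = (1/2)^(60/46) ≈ 0.404904; accumulation ratio R = 1/(1−f) ≈ 1.68040.
Loading dose to hit Cmax,ss on first dose: D_load = D_maint·R ≈ 936 × 1.68040 ≈ 1572.85 mg.

1573 mg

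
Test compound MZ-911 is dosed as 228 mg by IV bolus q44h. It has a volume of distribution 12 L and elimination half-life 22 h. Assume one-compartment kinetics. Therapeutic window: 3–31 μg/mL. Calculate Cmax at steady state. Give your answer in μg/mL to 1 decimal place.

25.3 μg/mL

τ = 44 h = 2 half-lives, so f = (1/2)^2 = 0.25.
At steady state, R = 1/(1 − 0.25) = 4/3.
Single-dose peak C₀ = D/Vd = 228/12 = 19 μg/mL.
Steady-state peak Cmax,ss = C₀·R = 19 × 4/3 ≈ 25.333 μg/mL.
Peak 25.3 μg/mL vs MTC 31 μg/mL: below toxic threshold.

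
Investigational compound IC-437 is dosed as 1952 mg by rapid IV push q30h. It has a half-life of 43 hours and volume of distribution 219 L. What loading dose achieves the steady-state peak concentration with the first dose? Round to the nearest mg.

f = (1/2)^(30/43) ≈ 0.616565; accumulation ratio R = 1/(1−f) ≈ 2.60800.
Loading dose to hit Cmax,ss on first dose: D_load = D_maint·R ≈ 1952 × 2.60800 ≈ 5090.82 mg.

5091 mg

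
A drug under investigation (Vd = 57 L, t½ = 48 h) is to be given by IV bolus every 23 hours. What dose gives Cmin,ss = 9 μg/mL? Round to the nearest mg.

τ/t½ = 23/48 ≈ 0.47917, so f = (1/2)^(23/48) ≈ 0.717392.
Cmin,ss = (D/Vd)·f/(1−f), so D = Cmin,ss·Vd·(1−f)/f.
D = 9 × 57 × (1−f)/f ≈ 9 × 57 × 0.39394 ≈ 202.09 mg.

202 mg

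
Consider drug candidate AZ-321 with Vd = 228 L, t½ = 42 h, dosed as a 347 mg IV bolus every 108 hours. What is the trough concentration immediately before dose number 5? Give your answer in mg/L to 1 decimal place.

f = (1/2)^(τ/t½) = (1/2)^(108/42) ≈ 0.1682.
C₀ = D/Vd = 347/228 ≈ 1.522 mg/L.
Before the 5th dose, 4 doses have been given. Superposition: Cmin = C₀·(f + f² + … + f^4).
≈ 1.522 × (0.1682 + 0.0283 + 0.0048 + 0.0008) ≈ 1.522 × 0.2021 ≈ 0.308 mg/L.

0.3 mg/L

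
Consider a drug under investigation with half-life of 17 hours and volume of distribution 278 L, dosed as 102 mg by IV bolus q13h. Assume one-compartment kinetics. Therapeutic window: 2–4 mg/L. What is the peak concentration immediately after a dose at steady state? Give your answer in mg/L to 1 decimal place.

k = ln2/t½ = ln2/17 ≈ 0.040773 h⁻¹; fraction remaining f = e^(−kτ) = e^(−0.040773×13) ≈ 0.5886.
At steady state, accumulation factor R = 1/(1 − e^(−kτ)) ≈ 2.4307.
Single-dose peak C₀ = D/Vd = 102/278 ≈ 0.367 mg/L.
Steady-state peak Cmax,ss = C₀·R ≈ 0.367 × 2.4307 ≈ 0.892 mg/L.
Peak 0.9 mg/L vs MTC 4 mg/L: below toxic threshold.

0.9 mg/L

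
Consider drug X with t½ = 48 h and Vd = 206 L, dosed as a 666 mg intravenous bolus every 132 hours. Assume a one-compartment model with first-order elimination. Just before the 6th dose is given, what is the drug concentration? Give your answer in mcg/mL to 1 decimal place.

f = (1/2)^(τ/t½) = (1/2)^(132/48) ≈ 0.1487.
C₀ = D/Vd = 666/206 ≈ 3.233 mcg/mL.
Before the 6th dose, 5 doses have been given. Superposition: Cmin = C₀·(f + f² + … + f^5).
≈ 3.233 × (0.1487 + 0.0221 + 0.0033 + 0.0005 + 0.0001) ≈ 3.233 × 0.1747 ≈ 0.565 mcg/mL.

0.6 mcg/mL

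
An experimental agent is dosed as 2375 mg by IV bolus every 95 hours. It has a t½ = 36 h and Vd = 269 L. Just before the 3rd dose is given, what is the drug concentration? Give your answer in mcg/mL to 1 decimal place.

f = (1/2)^(τ/t½) = (1/2)^(95/36) ≈ 0.1606.
C₀ = D/Vd = 2375/269 ≈ 8.829 mcg/mL.
Before the 3rd dose, 2 doses have been given. Superposition: Cmin = C₀·(f + f²).
≈ 8.829 × (0.1606 + 0.0258) ≈ 8.829 × 0.1864 ≈ 1.646 mcg/mL.

1.6 mcg/mL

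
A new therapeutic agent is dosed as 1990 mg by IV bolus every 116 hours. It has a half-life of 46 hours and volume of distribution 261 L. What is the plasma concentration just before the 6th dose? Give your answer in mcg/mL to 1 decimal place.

1.6 mcg/mL

f = (1/2)^(τ/t½) = (1/2)^(116/46) ≈ 0.1741.
C₀ = D/Vd = 1990/261 ≈ 7.625 mcg/mL.
Before the 6th dose, 5 doses have been given. Superposition: Cmin = C₀·(f + f² + … + f^5).
≈ 7.625 × (0.1741 + 0.0303 + 0.0053 + 0.0009 + 0.0002) ≈ 7.625 × 0.2108 ≈ 1.607 mcg/mL.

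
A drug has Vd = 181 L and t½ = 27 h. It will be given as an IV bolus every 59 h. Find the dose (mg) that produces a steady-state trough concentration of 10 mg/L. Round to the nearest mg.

6422 mg

τ/t½ = 59/27 ≈ 2.1852, so f = (1/2)^(59/27) ≈ 0.219884.
Cmin,ss = (D/Vd)·f/(1−f), so D = Cmin,ss·Vd·(1−f)/f.
D = 10 × 181 × (1−f)/f ≈ 10 × 181 × 3.54785 ≈ 6421.61 mg.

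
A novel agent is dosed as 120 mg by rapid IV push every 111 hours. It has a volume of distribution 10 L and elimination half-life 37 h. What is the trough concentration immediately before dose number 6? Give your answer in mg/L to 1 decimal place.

f = (1/2)^(τ/t½) = (1/2)^(111/37) ≈ 0.1250.
C₀ = D/Vd = 120/10 ≈ 12.000 mg/L.
Before the 6th dose, 5 doses have been given. Superposition: Cmin = C₀·(f + f² + … + f^5).
≈ 12.000 × (0.1250 + 0.0156 + 0.0020 + 0.0002 + 0.0000) ≈ 12.000 × 0.1428 ≈ 1.714 mg/L.

1.7 mg/L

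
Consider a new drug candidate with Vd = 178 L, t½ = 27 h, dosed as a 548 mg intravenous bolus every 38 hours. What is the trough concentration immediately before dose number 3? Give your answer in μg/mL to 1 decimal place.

1.6 μg/mL

f = (1/2)^(τ/t½) = (1/2)^(38/27) ≈ 0.3770.
C₀ = D/Vd = 548/178 ≈ 3.079 μg/mL.
Before the 3rd dose, 2 doses have been given. Superposition: Cmin = C₀·(f + f²).
≈ 3.079 × (0.3770 + 0.1421) ≈ 3.079 × 0.5191 ≈ 1.598 μg/mL.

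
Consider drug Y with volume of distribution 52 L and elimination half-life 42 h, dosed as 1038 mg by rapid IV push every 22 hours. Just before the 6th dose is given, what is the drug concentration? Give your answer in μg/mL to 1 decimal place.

f = (1/2)^(τ/t½) = (1/2)^(22/42) ≈ 0.6955.
C₀ = D/Vd = 1038/52 ≈ 19.962 μg/mL.
Before the 6th dose, 5 doses have been given. Superposition: Cmin = C₀·(f + f² + … + f^5).
≈ 19.962 × (0.6955 + 0.4837 + 0.3364 + 0.2340 + 0.1627) ≈ 19.962 × 1.9123 ≈ 38.173 μg/mL.

38.2 μg/mL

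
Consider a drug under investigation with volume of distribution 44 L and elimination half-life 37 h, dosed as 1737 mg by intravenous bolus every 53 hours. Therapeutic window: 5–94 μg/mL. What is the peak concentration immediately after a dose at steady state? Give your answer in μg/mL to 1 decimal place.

62.7 μg/mL

τ/t½ = 53/37 ≈ 1.4324, so fraction remaining f = (1/2)^(53/37) ≈ 0.3705.
Accumulation ratio R = 1/(1 − f) ≈ 1/0.6295 ≈ 1.5886.
Single-dose peak C₀ = D/Vd = 1737/44 ≈ 39.477 μg/mL.
Steady-state peak Cmax,ss = C₀·R ≈ 39.477 × 1.5886 ≈ 62.713 μg/mL.
Peak 62.7 μg/mL vs MTC 94 μg/mL: below toxic threshold.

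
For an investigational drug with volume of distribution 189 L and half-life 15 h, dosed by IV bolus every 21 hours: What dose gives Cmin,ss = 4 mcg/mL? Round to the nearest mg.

τ/t½ = 21/15 ≈ 1.4, so f = (1/2)^(21/15) ≈ 0.378929.
Cmin,ss = (D/Vd)·f/(1−f), so D = Cmin,ss·Vd·(1−f)/f.
D = 4 × 189 × (1−f)/f ≈ 4 × 189 × 1.63902 ≈ 1239.10 mg.

1239 mg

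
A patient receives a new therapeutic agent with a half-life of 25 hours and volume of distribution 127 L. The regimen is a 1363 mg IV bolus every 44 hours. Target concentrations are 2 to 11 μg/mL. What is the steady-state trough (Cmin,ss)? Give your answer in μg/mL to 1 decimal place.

4.5 μg/mL

Over one 44-h interval, 44/25 ≈ 1.76 half-lives elapse, leaving f ≈ 0.2952 of each dose.
At steady state, accumulation factor R = 1/(1 − e^(−kτ)) ≈ 1.4188.
Single-dose peak C₀ = D/Vd = 1363/127 ≈ 10.732 μg/mL.
Cmax,ss = C₀/(1 − f) ≈ 10.732/0.7048 ≈ 15.227 μg/mL.
One interval later, Cmin,ss = Cmax,ss·e^(−kτ) ≈ 15.227 × 0.2952 ≈ 4.495 μg/mL.
Trough 4.5 μg/mL vs MEC 2 μg/mL: adequate.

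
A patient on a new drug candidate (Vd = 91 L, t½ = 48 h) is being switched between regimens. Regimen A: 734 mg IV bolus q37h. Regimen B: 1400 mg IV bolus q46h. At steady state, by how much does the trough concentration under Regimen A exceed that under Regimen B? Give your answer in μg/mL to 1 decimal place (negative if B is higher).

Regimen A: f = (1/2)^(37/48) ≈ 0.5861; Cmin,ss = (734/91)·f/(1−f) ≈ 11.422 μg/mL.
Regimen B: f = (1/2)^(46/48) ≈ 0.5147; Cmin,ss = (1400/91)·f/(1−f) ≈ 16.317 μg/mL.
Difference ≈ 11.422 − 16.317 ≈ -4.895 μg/mL.

-4.9 μg/mL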